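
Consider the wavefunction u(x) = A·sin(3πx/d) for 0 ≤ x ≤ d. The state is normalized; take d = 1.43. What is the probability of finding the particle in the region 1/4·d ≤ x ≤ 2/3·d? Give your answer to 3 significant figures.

|u|² is the probability density, so P = ∫_{1/4·d}^{2/3·d} |u|² dx.
With A² fixed by ∫|u|² = 1, i.e. A² = (d/2)^(−1), substitute and integrate.
Let t = x/d; then A² and the length scale cancel, so P = ∫_{1/4}^{2/3} sin(3·π·t)^2 dt ÷ ∫_{0}^{1} sin(3·π·t)^2 dt.
Using ∫ sin(3·π·t)^2 dt = t/2 - sin(6·π·t)/(12·π), the numerator is 5/24 - 1/(12·π) and the denominator is 1/2.
Evaluating gives P = (-2 + 5·π)/(12·π).

P ≈ 0.364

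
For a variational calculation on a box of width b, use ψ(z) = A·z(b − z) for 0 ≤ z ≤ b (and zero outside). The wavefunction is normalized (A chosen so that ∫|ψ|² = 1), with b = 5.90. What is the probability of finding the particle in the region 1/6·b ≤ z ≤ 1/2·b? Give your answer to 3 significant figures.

The probability is P = ∫ |ψ|² dz over [1/6·b, 1/2·b].
With A² fixed by ∫|ψ|² = 1, i.e. A² = (b^5/30)^(−1), substitute and integrate.
In terms of u = z/b (A² and the length scale cancel between numerator and denominator), P = [∫_{1/6}^{1/2} u^2·(1 - u)^2 du] / [∫_{0}^{1} u^2·(1 - u)^2 du].
Using ∫ u^2·(1 - u)^2 du = u^3·(6·u^2 - 15·u + 10)/30, the numerator is ≈ 0.015484 and the denominator is 1/30.
This works out to P = 301/648.

P ≈ 0.465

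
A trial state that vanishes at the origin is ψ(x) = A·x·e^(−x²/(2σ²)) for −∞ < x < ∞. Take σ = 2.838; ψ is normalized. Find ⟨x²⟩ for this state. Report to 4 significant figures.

By definition ⟨x²⟩ = ∫ x^2 |ψ(x)|² dx.
Since the A² factors cancel between numerator and denominator, ⟨x²⟩ = 3·σ^2/2.
Putting σ = 2.838 gives 12.081.

⟨x^2⟩ ≈ 12.08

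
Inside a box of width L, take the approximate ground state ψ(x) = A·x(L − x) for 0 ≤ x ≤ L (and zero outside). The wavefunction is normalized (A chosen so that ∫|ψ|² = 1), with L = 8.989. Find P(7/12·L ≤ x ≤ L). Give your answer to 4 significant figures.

P ≈ 0.3466

P = ∫_{7/12·L}^{L} |ψ(x)|² dx.
Since A² = 1/(L^5/30), this is the region integral divided by the full normalization integral.
Let u = x/L; then A² and the length scale cancel, so P = ∫_{7/12}^{1} u^2·(1 - u)^2 du ÷ ∫_{0}^{1} u^2·(1 - u)^2 du.
With ∫ u^2·(1 - u)^2 du = u^3·(6·u^2 - 15·u + 10)/30 + C, the region integral is ≈ 0.0115540 and the full one is 1/30.
Evaluating gives P = 0.34662.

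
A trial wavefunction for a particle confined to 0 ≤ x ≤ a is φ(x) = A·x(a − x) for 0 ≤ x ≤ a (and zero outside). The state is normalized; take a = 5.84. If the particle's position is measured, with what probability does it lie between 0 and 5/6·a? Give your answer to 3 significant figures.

P ≈ 0.965

The probability is P = ∫ |φ|² dx over [0, 5/6·a].
With A² fixed by ∫|φ|² = 1, i.e. A² = (a^5/30)^(−1), substitute and integrate.
Let u = x/a; then A² and the length scale cancel, so P = ∫_{0}^{5/6} u^2·(1 - u)^2 du ÷ ∫_{0}^{1} u^2·(1 - u)^2 du.
With ∫ u^2·(1 - u)^2 du = u^3·(6·u^2 - 15·u + 10)/30 + C, the region integral is 125/3888 and the full one is 1/30.
This works out to P = 625/648.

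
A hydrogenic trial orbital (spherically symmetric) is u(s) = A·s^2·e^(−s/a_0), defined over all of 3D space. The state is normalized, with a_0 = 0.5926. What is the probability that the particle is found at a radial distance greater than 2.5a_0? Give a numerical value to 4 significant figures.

With dV = 4πs²ds, the probability is ∫|u|² dV over s > 2.5a_0.
Normalization gives A² = 1/(45·π·a_0^7/2).
Let t = s/a_0; then A², 4π and the length scale all cancel, so P = ∫_{2.5}^{∞} t^6·e^(-2·t) dt ÷ ∫_{0}^{∞} t^6·e^(-2·t) dt.
An antiderivative of t^6·e^(-2·t) is -(4·t^6 + 12·t^5 + 30·t^4 + 60·t^3 + 90·t^2 + 90·t + 45)·e^(-2·t)/8; evaluating from 2.5 to ∞ gives ≈ 4.28728, while the full integral is 45/8.
This evaluates to P = 0.76218.

P ≈ 0.7622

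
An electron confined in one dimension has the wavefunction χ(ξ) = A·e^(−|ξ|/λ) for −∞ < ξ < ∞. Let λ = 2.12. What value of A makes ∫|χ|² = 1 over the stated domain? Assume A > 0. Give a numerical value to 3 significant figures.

A ≈ 0.687

Require ∫ |χ|² dξ = 1 over the whole domain.
Using ∫₀^∞ ξⁿ e^(−αξ) dξ = n!/αⁿ⁺¹, ∫|χ|² dξ = A²·(λ).
Hence A² = 1/[λ].
Plugging in λ = 2.12 yields A = 0.6868.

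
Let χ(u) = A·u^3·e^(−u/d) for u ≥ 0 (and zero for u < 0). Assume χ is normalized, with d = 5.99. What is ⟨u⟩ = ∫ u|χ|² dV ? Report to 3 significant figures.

By definition ⟨u⟩ = ∫ u |χ(u)|² du.
Evaluating both integrals, ⟨u⟩ = 7·d/2.
Putting d = 5.99 gives 20.97.

⟨u⟩ ≈ 21.0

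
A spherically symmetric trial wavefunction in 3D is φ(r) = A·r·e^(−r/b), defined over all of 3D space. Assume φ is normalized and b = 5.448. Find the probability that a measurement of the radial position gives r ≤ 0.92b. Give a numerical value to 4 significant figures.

P = ∫ |φ|² 4πr² dr over r ≤ 0.92b.
A² is fixed by ∫₀^∞ 4πr²|φ|² dr = 1, i.e. A² = (3·π·b^5)^(−1).
Substituting u = r/b, A², 4π and the length scale all cancel in the ratio: P = ∫_{0}^{0.92} u^4·e^(-2·u) du / ∫_{0}^{∞} u^4·e^(-2·u) du.
With ∫ u^4·e^(-2·u) du = -(u^4/2 + u^3 + 3·u^2/2 + 3·u/2 + 3/4)·e^(-2·u) + C, the region integral is ≈ 0.0295272 and the full one is 3/4.
This evaluates to P = 0.039370.

P ≈ 0.03937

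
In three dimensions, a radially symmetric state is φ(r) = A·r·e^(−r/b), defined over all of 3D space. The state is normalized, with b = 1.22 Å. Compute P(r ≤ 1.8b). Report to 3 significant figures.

P ≈ 0.294

P = ∫ |φ|² 4πr² dr over r ≤ 1.8b.
The full normalization integral is A²·[3·π·b^5] = 1, fixing A².
Substituting u = r/b, A², 4π and the length scale all cancel in the ratio: P = ∫_{0}^{1.8} u^4·e^(-2·u) du / ∫_{0}^{∞} u^4·e^(-2·u) du.
Using ∫ u^4·e^(-2·u) du = -(u^4/2 + u^3 + 3·u^2/2 + 3·u/2 + 3/4)·e^(-2·u), the numerator is ≈ 0.22017 and the denominator is 3/4.
This evaluates to P = 0.2936.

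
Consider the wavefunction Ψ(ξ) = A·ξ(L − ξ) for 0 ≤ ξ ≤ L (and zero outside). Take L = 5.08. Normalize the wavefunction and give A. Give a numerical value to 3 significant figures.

A ≈ 0.0942

Require ∫ |Ψ|² dξ = 1 over the whole domain.
The integral (without the A² prefactor) comes out to L^5/30.
Setting this equal to 1 gives A² = 1/(L^5/30).
Substituting L = 5.08 gives A² = 0.008868, so A = 0.09417.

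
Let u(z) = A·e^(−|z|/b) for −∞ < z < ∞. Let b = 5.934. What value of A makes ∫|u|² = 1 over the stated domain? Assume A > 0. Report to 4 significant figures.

A ≈ 0.4105

We need A² ∫|f|² dz = 1, taking the integral from −∞ to ∞.
Carrying out the integral gives A² · b.
Setting this equal to 1 gives A² = 1/(b).
Plugging in b = 5.934 yields A = 0.41051.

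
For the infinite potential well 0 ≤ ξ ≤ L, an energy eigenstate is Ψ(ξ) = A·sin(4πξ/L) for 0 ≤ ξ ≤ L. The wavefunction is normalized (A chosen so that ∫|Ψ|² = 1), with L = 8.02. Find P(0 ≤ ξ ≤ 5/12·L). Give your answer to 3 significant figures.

|Ψ|² is the probability density, so P = ∫_{0}^{5/12·L} |Ψ|² dξ.
The normalization integral ∫|Ψ|²dξ over the whole domain equals L/2·A², and A² cancels in the ratio.
In terms of u = ξ/L (A² and the length scale cancel between numerator and denominator), P = [∫_{0}^{5/12} sin(4·π·u)^2 du] / [∫_{0}^{1} sin(4·π·u)^2 du].
With ∫ sin(4·π·u)^2 du = u/2 - sin(4·π·u)·cos(4·π·u)/(8·π) + C, the region integral is √(3)/(32·π) + 5/24 and the full one is 1/2.
This works out to P = √(3)/(16·π) + 5/12.

P ≈ 0.451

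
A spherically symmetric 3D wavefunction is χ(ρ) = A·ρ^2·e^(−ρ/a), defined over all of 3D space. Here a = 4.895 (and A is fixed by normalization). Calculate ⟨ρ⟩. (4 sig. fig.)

⟨ρ⟩ ≈ 17.13

By definition ⟨ρ⟩ = ∫ ρ |χ(ρ)|² 4πρ² dρ.
Recall ∫₀^∞ ρ^m e^(−ρ/β) dρ = m!·β^(m+1), evaluating both integrals, ⟨ρ⟩ = 7·a/2.
Putting a = 4.895 gives 17.133.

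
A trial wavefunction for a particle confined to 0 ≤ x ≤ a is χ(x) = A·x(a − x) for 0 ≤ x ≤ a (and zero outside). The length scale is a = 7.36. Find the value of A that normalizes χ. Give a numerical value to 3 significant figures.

The normalization condition is ∫|χ|² dx = 1 from 0 to a.
The integral (without the A² prefactor) comes out to a^5/30.
Setting this equal to 1 gives A² = 1/(a^5/30).
Substituting a = 7.36 gives A² = 0.001389, so A = 0.03727.

A ≈ 0.0373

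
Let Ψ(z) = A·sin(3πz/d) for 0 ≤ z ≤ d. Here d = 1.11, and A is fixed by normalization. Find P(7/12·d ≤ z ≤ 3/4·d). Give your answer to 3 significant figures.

P ≈ 0.0606

P = ∫_{7/12·d}^{3/4·d} |Ψ(z)|² dz.
The normalization integral ∫|Ψ|²dz over the whole domain equals d/2·A², and A² cancels in the ratio.
In terms of u = z/d (A² and the length scale cancel between numerator and denominator), P = [∫_{7/12}^{3/4} sin(3·π·u)^2 du] / [∫_{0}^{1} sin(3·π·u)^2 du].
An antiderivative of sin(3·π·u)^2 is u/2 - sin(6·π·u)/(12·π); evaluating from 7/12 to 3/4 gives 1/12 - 1/(6·π), while the full integral is 1/2.
The result is P = (-2 + π)/(6·π).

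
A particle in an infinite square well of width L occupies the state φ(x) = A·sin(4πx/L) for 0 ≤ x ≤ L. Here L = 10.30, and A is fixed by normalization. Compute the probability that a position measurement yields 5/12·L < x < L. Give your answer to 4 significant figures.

P ≈ 0.5489

P = ∫_{5/12·L}^{L} |φ(x)|² dx.
The normalization integral ∫|φ|²dx over the whole domain equals L/2·A², and A² cancels in the ratio.
Let u = x/L; then A² and the length scale cancel, so P = ∫_{5/12}^{1} sin(4·π·u)^2 du ÷ ∫_{0}^{1} sin(4·π·u)^2 du.
Using ∫ sin(4·π·u)^2 du = u/2 - sin(4·π·u)·cos(4·π·u)/(8·π), the numerator is -√(3)/(32·π) + 7/24 and the denominator is 1/2.
Evaluating gives P = -√(3)/(16·π) + 7/12.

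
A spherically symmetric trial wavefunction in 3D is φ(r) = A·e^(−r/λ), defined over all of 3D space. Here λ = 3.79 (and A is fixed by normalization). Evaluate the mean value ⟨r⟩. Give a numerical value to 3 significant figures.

By definition ⟨r⟩ = ∫ r |φ(r)|² 4πr² dr.
Using ∫₀^∞ rⁿ e^(−αr) dr = n!/αⁿ⁺¹, since the A² factors cancel between numerator and denominator, ⟨r⟩ = 3·λ/2.
With λ = 3.79, ⟨r⟩ = 5.685.

⟨r⟩ ≈ 5.69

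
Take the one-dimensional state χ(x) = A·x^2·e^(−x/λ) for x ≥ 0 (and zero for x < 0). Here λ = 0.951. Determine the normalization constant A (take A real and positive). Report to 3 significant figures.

A ≈ 1.31

Normalization requires ∫|χ|² dx = 1, integrated from 0 to ∞.
With ∫₀^∞ x^4 e^(−αx) dx = 4!/α^5, ∫|χ|² dx = A²·(3·λ^5/4).
With λ = 0.951: A² = 1.714 and A = 1.309.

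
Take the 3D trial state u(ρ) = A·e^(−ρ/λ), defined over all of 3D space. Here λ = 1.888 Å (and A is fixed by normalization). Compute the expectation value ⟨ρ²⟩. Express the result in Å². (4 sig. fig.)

The expectation value is the |u|²-weighted average of ρ^2: ∫ ρ^2|u|² 4πρ² dρ.
Since the A² factors cancel between numerator and denominator, ⟨ρ²⟩ = 3·λ^2.
With λ = 1.888, ⟨ρ^2⟩ = 10.694.

⟨ρ^2⟩ ≈ 10.69 Å^2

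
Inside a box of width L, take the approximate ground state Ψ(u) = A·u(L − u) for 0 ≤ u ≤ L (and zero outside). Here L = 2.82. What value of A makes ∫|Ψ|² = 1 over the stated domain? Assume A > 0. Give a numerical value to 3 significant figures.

Require ∫ |Ψ|² du = 1 over the whole domain.
Expanding the polynomial and integrating term by term, the integral (without the A² prefactor) comes out to L^5/30.
Setting this equal to 1 gives A² = 1/(L^5/30).
With L = 2.82: A² = 0.1682 and A = 0.4101.

A ≈ 0.410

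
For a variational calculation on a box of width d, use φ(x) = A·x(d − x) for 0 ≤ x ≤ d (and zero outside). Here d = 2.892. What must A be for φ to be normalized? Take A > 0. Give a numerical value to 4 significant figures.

A ≈ 0.3851

Require ∫ |φ|² dx = 1 over the whole domain.
Expanding the polynomial and integrating term by term, carrying out the integral gives A² · d^5/30.
So A² = (d^5/30)^(−1).
Plugging in d = 2.892 yields A = 0.38509.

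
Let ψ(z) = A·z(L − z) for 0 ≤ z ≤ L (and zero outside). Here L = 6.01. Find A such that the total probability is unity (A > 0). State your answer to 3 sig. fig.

A ≈ 0.0619

The normalization condition is ∫|ψ|² dz = 1 from 0 to L.
Expanding the polynomial and integrating term by term, with ψ = A·z(L − z), the integral evaluates to A²·[L^5/30].
Substituting L = 6.01 gives A² = 0.003826, so A = 0.06185.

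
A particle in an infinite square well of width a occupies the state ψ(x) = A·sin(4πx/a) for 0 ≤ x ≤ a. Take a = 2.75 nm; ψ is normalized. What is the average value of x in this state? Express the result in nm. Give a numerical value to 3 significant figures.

By definition ⟨x⟩ = ∫ x |ψ(x)|² dx.
Using sin²θ = (1 − cos 2θ)/2, evaluating both integrals, ⟨x⟩ = a/2.
With a = 2.75, ⟨x⟩ = 1.375.

⟨x⟩ ≈ 1.38 nm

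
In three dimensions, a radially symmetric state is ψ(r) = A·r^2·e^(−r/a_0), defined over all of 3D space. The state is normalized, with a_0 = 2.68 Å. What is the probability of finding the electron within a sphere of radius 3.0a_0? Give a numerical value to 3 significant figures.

Integrate the radial probability density 4πr²|ψ|² over r ≤ 3.0a_0.
A² is fixed by ∫₀^∞ 4πr²|ψ|² dr = 1, i.e. A² = (45·π·a_0^7/2)^(−1).
Substituting u = r/a_0, A², 4π and the length scale all cancel in the ratio: P = ∫_{0}^{3.0} u^6·e^(-2·u) du / ∫_{0}^{∞} u^6·e^(-2·u) du.
An antiderivative of u^6·e^(-2·u) is -(4·u^6 + 12·u^5 + 30·u^4 + 60·u^3 + 90·u^2 + 90·u + 45)·e^(-2·u)/8; evaluating from 0 to 3.0 gives ≈ 2.2145, while the full integral is 45/8.
This evaluates to P = 0.3937.

P ≈ 0.394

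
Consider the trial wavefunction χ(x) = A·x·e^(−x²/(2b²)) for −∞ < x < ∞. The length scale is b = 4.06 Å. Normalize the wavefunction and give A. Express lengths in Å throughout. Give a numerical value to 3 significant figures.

We need A² ∫|f|² dx = 1, taking the integral from −∞ to ∞.
With ∫_{−∞}^{∞} x^(2m) e^(−αx²) dx = (2m−1)!!·√π / (2^m α^(m+1/2)), carrying out the integral gives A² · √(π)·b^3/2.
Setting this equal to 1 gives A² = 1/(√(π)·b^3/2).
With b = 4.06: A² = 0.01686 and A = 0.1298.

A ≈ 0.130 Å^(-3/2)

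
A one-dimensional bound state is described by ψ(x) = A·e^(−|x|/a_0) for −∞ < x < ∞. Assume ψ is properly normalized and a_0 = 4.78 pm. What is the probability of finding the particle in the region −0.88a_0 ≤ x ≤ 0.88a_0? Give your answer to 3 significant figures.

P = ∫_{−0.88a_0}^{0.88a_0} |ψ(x)|² dx.
Since A² = 1/(a_0), this is the region integral divided by the full normalization integral.
By symmetry take twice the x ≥ 0 contribution in numerator and denominator; the 2's cancel. In terms of u = x/a_0 (A² and the length scale cancel between numerator and denominator), P = [∫_{0}^{0.88} e^(-2·u) du] / [∫_{0}^{∞} e^(-2·u) du].
An antiderivative of e^(-2·u) is -e^(-2·u)/2; evaluating from 0 to 0.88 gives 1/2 - e^(-44/25)/2, while the full integral is 1/2.
This works out to P = 0.8280.

P ≈ 0.828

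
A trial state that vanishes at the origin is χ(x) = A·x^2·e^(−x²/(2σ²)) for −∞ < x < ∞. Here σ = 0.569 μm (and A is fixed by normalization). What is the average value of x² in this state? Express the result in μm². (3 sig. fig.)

⟨x^2⟩ ≈ 0.809 μm^2

⟨x²⟩ = ∫ x^2 |χ|² dx over the full domain.
Using the Gaussian integral ∫_{−∞}^{∞} e^(−αx²) dx = √(π/α), evaluating both integrals, ⟨x²⟩ = 5·σ^2/2.
With σ = 0.569, ⟨x^2⟩ = 0.8094.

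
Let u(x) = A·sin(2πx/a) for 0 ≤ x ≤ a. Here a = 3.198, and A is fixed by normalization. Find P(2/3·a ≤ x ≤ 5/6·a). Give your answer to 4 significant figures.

P ≈ 0.3045

|u|² is the probability density, so P = ∫_{2/3·a}^{5/6·a} |u|² dx.
With A² fixed by ∫|u|² = 1, i.e. A² = (a/2)^(−1), substitute and integrate.
In terms of t = x/a (A² and the length scale cancel between numerator and denominator), P = [∫_{2/3}^{5/6} sin(2·π·t)^2 dt] / [∫_{0}^{1} sin(2·π·t)^2 dt].
An antiderivative of sin(2·π·t)^2 is t/2 - sin(4·π·t)/(8·π); evaluating from 2/3 to 5/6 gives √(3)/(8·π) + 1/12, while the full integral is 1/2.
The result is P = (√(3)/4 + π/6)/π.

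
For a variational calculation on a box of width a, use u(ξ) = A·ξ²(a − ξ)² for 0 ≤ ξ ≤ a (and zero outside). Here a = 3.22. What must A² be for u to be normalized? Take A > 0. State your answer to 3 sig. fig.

A^2 ≈ 0.0169

The normalization condition is ∫|u|² dξ = 1 from 0 to a.
The integral (without the A² prefactor) comes out to a^9/630.
Hence A² = 1/[a^9/630].
With a = 3.22: A² = 0.01693 and A = 0.1301.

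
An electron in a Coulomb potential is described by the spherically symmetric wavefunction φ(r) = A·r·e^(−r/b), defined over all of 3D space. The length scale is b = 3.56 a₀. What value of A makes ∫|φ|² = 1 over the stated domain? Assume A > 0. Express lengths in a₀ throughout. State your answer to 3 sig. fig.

The normalization condition is ∫|φ|² 4πr² dr = 1 from 0 to ∞.
Carrying out the integral gives A² · 3·π·b^5.
Substituting b = 3.56 gives A² = 0.0001856, so A = 0.01362.

A ≈ 0.0136 a₀^(-5/2)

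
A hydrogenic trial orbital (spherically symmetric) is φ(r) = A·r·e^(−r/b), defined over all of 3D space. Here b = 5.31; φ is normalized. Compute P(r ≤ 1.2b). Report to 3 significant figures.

P ≈ 0.0959

P = ∫ |φ|² 4πr² dr over r ≤ 1.2b.
The full normalization integral is A²·[3·π·b^5] = 1, fixing A².
In terms of u = r/b (A², 4π and the length scale all cancel between numerator and denominator), P = [∫_{0}^{1.2} u^4·e^(-2·u) du] / [∫_{0}^{∞} u^4·e^(-2·u) du].
Using ∫ u^4·e^(-2·u) du = -(u^4/2 + u^3 + 3·u^2/2 + 3·u/2 + 3/4)·e^(-2·u), the numerator is ≈ 0.071901 and the denominator is 3/4.
The region integral divided by the full integral gives P = 0.09587.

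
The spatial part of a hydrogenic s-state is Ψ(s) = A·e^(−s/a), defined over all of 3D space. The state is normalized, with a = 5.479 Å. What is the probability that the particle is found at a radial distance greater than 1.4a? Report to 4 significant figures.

P ≈ 0.4695

With dV = 4πs²ds, the probability is ∫|Ψ|² dV over s > 1.4a.
A² is fixed by ∫₀^∞ 4πs²|Ψ|² ds = 1, i.e. A² = (π·a^3)^(−1).
Let u = s/a; then A², 4π and the length scale all cancel, so P = ∫_{1.4}^{∞} u^2·e^(-2·u) du ÷ ∫_{0}^{∞} u^2·e^(-2·u) du.
An antiderivative of u^2·e^(-2·u) is -(2·u^2 + 2·u + 1)·e^(-2·u)/4; evaluating from 1.4 to ∞ gives 193·e^(-14/5)/100, while the full integral is 1/4.
Taking the ratio yields P = 0.46945.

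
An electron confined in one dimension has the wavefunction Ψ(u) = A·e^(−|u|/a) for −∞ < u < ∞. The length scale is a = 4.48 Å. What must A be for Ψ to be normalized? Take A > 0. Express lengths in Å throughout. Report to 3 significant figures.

The normalization condition is ∫|Ψ|² du = 1 from −∞ to ∞.
Carrying out the integral gives A² · a.
Hence A² = 1/[a].
With a = 4.48: A² = 0.2232 and A = 0.4725.

A ≈ 0.472 Å^(-1/2)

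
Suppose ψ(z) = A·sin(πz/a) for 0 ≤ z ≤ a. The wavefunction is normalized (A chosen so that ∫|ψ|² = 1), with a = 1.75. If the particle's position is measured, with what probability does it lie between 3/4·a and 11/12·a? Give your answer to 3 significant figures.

|ψ|² is the probability density, so P = ∫_{3/4·a}^{11/12·a} |ψ|² dz.
Since A² = 1/(a/2), this is the region integral divided by the full normalization integral.
In terms of u = z/a (A² and the length scale cancel between numerator and denominator), P = [∫_{3/4}^{11/12} sin(π·u)^2 du] / [∫_{0}^{1} sin(π·u)^2 du].
Using ∫ sin(π·u)^2 du = u/2 - sin(2·π·u)/(4·π), the numerator is 1/12 - 1/(8·π) and the denominator is 1/2.
Evaluating gives P = (-3 + 2·π)/(12·π).

P ≈ 0.0871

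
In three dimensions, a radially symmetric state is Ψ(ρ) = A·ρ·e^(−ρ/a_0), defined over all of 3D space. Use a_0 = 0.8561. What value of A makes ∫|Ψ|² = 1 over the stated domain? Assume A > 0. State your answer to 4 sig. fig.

A ≈ 0.4803

The normalization condition is ∫|Ψ|² 4πρ² dρ = 1 from 0 to ∞.
The angular integral contributes 4π, leaving ∫₀^∞ ρ²|Ψ|² dρ.
With ∫₀^∞ ρ^4 e^(−αρ) dρ = 4!/α^5, carrying out the integral gives A² · 3·π·a_0^5.
With a_0 = 0.8561: A² = 0.23073 and A = 0.48034.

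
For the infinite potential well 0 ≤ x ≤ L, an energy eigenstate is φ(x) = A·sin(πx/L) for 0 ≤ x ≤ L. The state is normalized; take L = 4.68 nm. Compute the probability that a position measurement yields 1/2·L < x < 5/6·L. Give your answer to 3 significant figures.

P = ∫_{1/2·L}^{5/6·L} |φ(x)|² dx.
Since A² = 1/(L/2), this is the region integral divided by the full normalization integral.
In terms of u = x/L (A² and the length scale cancel between numerator and denominator), P = [∫_{1/2}^{5/6} sin(π·u)^2 du] / [∫_{0}^{1} sin(π·u)^2 du].
An antiderivative of sin(π·u)^2 is u/2 - sin(2·π·u)/(4·π); evaluating from 1/2 to 5/6 gives √(3)/(8·π) + 1/6, while the full integral is 1/2.
This works out to P = (√(3)/4 + π/3)/π.

P ≈ 0.471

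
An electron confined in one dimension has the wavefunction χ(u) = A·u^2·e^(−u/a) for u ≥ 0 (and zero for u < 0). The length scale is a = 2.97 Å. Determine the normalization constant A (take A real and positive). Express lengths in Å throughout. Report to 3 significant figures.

Normalization requires ∫|χ|² du = 1, integrated from 0 to ∞.
The integral (without the A² prefactor) comes out to 3·a^5/4.
So A² = (3·a^5/4)^(−1).
With a = 2.97: A² = 0.005770 and A = 0.07596.

A ≈ 0.0760 Å^(-5/2)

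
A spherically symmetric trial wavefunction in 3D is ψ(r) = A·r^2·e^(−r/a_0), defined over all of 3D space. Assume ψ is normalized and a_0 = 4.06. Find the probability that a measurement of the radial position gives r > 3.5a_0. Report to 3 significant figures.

Integrate the radial probability density 4πr²|ψ|² over r > 3.5a_0.
A² is fixed by ∫₀^∞ 4πr²|ψ|² dr = 1, i.e. A² = (45·π·a_0^7/2)^(−1).
Let u = r/a_0; then A², 4π and the length scale all cancel, so P = ∫_{3.5}^{∞} u^6·e^(-2·u) du ÷ ∫_{0}^{∞} u^6·e^(-2·u) du.
With ∫ u^6·e^(-2·u) du = -(4·u^6 + 12·u^5 + 30·u^4 + 60·u^3 + 90·u^2 + 90·u + 45)·e^(-2·u)/8 + C, the region integral is ≈ 2.5296 and the full one is 45/8.
Taking the ratio yields P = 0.4497.

P ≈ 0.450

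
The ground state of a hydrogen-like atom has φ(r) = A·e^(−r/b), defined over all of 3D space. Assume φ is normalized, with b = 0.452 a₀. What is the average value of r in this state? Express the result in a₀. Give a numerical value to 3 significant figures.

⟨r⟩ ≈ 0.678 a₀

By definition ⟨r⟩ = ∫ r |φ(r)|² 4πr² dr.
With ∫₀^∞ r^3 e^(−αr) dr = 3!/α^4, evaluating both integrals, ⟨r⟩ = 3·b/2.
Putting b = 0.452 gives 0.6780.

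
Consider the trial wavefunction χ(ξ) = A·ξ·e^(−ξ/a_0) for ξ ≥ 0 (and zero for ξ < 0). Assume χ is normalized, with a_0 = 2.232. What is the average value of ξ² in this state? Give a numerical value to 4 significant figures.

⟨ξ^2⟩ ≈ 14.95

The expectation value is the |χ|²-weighted average of ξ^2: ∫ ξ^2|χ|² dξ.
With ∫₀^∞ ξ^4 e^(−αξ) dξ = 4!/α^5, evaluating both integrals, ⟨ξ²⟩ = 3·a_0^2.
Putting a_0 = 2.232 gives 14.945.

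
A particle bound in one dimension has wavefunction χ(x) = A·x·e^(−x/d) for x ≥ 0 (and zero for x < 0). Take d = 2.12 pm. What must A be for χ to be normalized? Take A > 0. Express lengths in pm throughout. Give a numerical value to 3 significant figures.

A ≈ 0.648 pm^(-3/2)

The normalization condition is ∫|χ|² dx = 1 from 0 to ∞.
Recall ∫₀^∞ x^m e^(−x/β) dx = m!·β^(m+1), ∫|χ|² dx = A²·(d^3/4).
Plugging in d = 2.12 yields A = 0.6479.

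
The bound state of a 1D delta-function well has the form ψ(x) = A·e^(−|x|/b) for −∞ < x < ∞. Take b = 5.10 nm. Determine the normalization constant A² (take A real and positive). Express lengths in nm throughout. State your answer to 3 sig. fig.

A^2 ≈ 0.196 nm^(-1)

We need A² ∫|f|² dx = 1, taking the integral from −∞ to ∞.
With ψ = A·e^(−|x|/b), the integral evaluates to A²·[b].
Substituting b = 5.10 gives A² = 0.1961, so A = 0.4428.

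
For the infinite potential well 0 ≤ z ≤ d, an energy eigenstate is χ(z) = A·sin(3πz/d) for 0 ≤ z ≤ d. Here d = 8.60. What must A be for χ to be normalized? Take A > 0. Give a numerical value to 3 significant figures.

A ≈ 0.482

Normalization requires ∫|χ|² dz = 1, integrated from 0 to d.
The integral (without the A² prefactor) comes out to d/2.
Substituting d = 8.60 gives A² = 0.2326, so A = 0.4822.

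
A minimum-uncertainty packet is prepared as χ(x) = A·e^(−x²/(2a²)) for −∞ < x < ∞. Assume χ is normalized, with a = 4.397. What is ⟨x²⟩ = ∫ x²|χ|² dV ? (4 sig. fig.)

⟨x^2⟩ ≈ 9.667

By definition ⟨x²⟩ = ∫ x^2 |χ(x)|² dx.
The ratio of the moment integral to the normalization integral gives ⟨x²⟩ = a^2/2.
With a = 4.397, ⟨x^2⟩ = 9.6668.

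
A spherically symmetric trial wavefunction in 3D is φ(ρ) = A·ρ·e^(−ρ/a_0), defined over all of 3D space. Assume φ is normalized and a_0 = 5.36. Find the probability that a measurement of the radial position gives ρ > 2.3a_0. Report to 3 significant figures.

P ≈ 0.513

P = ∫ |φ|² 4πρ² dρ over ρ > 2.3a_0.
Normalization gives A² = 1/(3·π·a_0^5).
In terms of u = ρ/a_0 (A², 4π and the length scale all cancel between numerator and denominator), P = [∫_{2.3}^{∞} u^4·e^(-2·u) du] / [∫_{0}^{∞} u^4·e^(-2·u) du].
With ∫ u^4·e^(-2·u) du = -(u^4/2 + u^3 + 3·u^2/2 + 3·u/2 + 3/4)·e^(-2·u) + C, the region integral is ≈ 0.38493 and the full one is 3/4.
This evaluates to P = 0.5132.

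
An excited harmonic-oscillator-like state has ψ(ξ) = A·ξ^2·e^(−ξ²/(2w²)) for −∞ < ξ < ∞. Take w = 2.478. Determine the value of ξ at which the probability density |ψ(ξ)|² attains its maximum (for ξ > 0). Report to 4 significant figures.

ξ ≈ 3.504

The maximum of |ψ(ξ)|² occurs where its derivative vanishes.
This gives ξ = √(2)·w.
With w = 2.478, the value of ξ > 0 at which the probability density is greatest is 3.5044.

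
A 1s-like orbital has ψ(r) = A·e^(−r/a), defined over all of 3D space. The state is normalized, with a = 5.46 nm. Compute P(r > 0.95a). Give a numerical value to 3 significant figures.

P ≈ 0.704

With dV = 4πr²dr, the probability is ∫|ψ|² dV over r > 0.95a.
The full normalization integral is A²·[π·a^3] = 1, fixing A².
Substituting u = r/a, A², 4π and the length scale all cancel in the ratio: P = ∫_{0.95}^{∞} u^2·e^(-2·u) du / ∫_{0}^{∞} u^2·e^(-2·u) du.
Using ∫ u^2·e^(-2·u) du = -(2·u^2 + 2·u + 1)·e^(-2·u)/4, the numerator is 941·e^(-19/10)/800 and the denominator is 1/4.
The region integral divided by the full integral gives P = 0.7037.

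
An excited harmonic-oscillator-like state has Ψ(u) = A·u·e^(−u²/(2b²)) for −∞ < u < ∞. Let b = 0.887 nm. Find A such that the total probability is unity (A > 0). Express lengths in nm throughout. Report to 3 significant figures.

A ≈ 1.27 nm^(-3/2)

The normalization condition is ∫|Ψ|² du = 1 from −∞ to ∞.
Carrying out the integral gives A² · √(π)·b^3/2.
So A² = (√(π)·b^3/2)^(−1).
With b = 0.887: A² = 1.617 and A = 1.272.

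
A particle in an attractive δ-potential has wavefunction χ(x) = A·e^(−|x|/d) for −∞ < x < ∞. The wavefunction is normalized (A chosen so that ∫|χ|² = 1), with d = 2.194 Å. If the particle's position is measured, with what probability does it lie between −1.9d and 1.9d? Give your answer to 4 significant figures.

P = ∫_{−1.9d}^{1.9d} |χ(x)|² dx.
The normalization integral ∫|χ|²dx over the whole domain equals d·A², and A² cancels in the ratio.
Both integrals are even about x = 0, so only the x ≥ 0 halves are needed (the factors of 2 cancel). In terms of u = x/d (A² and the length scale cancel between numerator and denominator), P = [∫_{0}^{1.9} e^(-2·u) du] / [∫_{0}^{∞} e^(-2·u) du].
With ∫ e^(-2·u) du = -e^(-2·u)/2 + C, the region integral is 1/2 - e^(-19/5)/2 and the full one is 1/2.
The result is P = 0.97763.

P ≈ 0.9776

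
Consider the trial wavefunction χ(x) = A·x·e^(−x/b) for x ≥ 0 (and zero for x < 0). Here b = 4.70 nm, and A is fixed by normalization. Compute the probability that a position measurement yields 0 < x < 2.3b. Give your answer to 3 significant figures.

P ≈ 0.837

|χ|² is the probability density, so P = ∫_{0}^{2.3b} |χ|² dx.
The normalization integral ∫|χ|²dx over the whole domain equals b^3/4·A², and A² cancels in the ratio.
Substituting u = x/b, A² and the length scale cancel in the ratio: P = ∫_{0}^{2.3} u^2·e^(-2·u) du / ∫_{0}^{∞} u^2·e^(-2·u) du.
An antiderivative of u^2·e^(-2·u) is -(2·u^2 + 2·u + 1)·e^(-2·u)/4; evaluating from 0 to 2.3 gives 1/4 - 809·e^(-23/5)/200, while the full integral is 1/4.
This works out to P = 0.8374.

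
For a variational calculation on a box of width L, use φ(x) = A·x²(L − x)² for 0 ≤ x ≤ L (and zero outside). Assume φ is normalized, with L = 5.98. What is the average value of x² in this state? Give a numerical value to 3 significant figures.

By definition ⟨x²⟩ = ∫ x^2 |φ(x)|² dx.
Expanding the polynomial and integrating term by term, the ratio of the moment integral to the normalization integral gives ⟨x²⟩ = 3·L^2/11.
With L = 5.98, ⟨x^2⟩ = 9.753.

⟨x^2⟩ ≈ 9.75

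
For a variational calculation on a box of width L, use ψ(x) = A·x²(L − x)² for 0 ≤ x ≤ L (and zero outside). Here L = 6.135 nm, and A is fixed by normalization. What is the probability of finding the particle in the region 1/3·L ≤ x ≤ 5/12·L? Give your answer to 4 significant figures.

P ≈ 0.1575

The probability is P = ∫ |ψ|² dx over [1/3·L, 5/12·L].
Since A² = 1/(L^9/630), this is the region integral divided by the full normalization integral.
In terms of u = x/L (A² and the length scale cancel between numerator and denominator), P = [∫_{1/3}^{5/12} u^4·(1 - u)^4 du] / [∫_{0}^{1} u^4·(1 - u)^4 du].
An antiderivative of u^4·(1 - u)^4 is u^5·(70·u^4 - 315·u^3 + 540·u^2 - 420·u + 126)/630; evaluating from 1/3 to 5/12 gives ≈ 0.000249975, while the full integral is 1/630.
This works out to P = 0.15748.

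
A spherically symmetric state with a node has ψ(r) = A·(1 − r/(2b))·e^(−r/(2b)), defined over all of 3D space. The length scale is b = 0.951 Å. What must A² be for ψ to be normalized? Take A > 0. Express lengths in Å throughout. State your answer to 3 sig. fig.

The normalization condition is ∫|ψ|² 4πr² dr = 1 from 0 to ∞.
(Spherical symmetry: dV = 4πr² dr.)
Recall ∫₀^∞ r^m e^(−r/β) dr = m!·β^(m+1), the integral (without the A² prefactor) comes out to 8·π·b^3.
Hence A² = 1/[8·π·b^3].
With b = 0.951: A² = 0.04626 and A = 0.2151.

A^2 ≈ 0.0463 Å^(-3)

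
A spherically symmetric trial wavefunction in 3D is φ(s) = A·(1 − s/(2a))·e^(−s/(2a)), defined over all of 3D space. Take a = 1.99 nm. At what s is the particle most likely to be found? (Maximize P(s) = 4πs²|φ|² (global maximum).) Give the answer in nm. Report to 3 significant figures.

s ≈ 10.4 nm

Set d/ds [P(s) = 4πs²|φ|²] = 0 and solve for s > 0.
This gives s = a·(√(5) + 3).
With a = 1.99, the most probable radial distance is 10.42 nm.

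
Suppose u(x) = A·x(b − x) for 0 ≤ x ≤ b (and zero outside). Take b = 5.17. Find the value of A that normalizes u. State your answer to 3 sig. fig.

We need A² ∫|f|² dx = 1, taking the integral from 0 to b.
Expanding the polynomial and integrating term by term, ∫|u|² dx = A²·(b^5/30).
Hence A² = 1/[b^5/30].
Plugging in b = 5.17 yields A = 0.09012.

A ≈ 0.0901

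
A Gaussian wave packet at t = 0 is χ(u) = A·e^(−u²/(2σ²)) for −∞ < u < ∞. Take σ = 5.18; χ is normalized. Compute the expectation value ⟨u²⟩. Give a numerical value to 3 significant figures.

The expectation value is the |χ|²-weighted average of u^2: ∫ u^2|χ|² du.
With ∫_{−∞}^{∞} u^(2m) e^(−αu²) du = (2m−1)!!·√π / (2^m α^(m+1/2)), the ratio of the moment integral to the normalization integral gives ⟨u²⟩ = σ^2/2.
With σ = 5.18, ⟨u^2⟩ = 13.42.

⟨u^2⟩ ≈ 13.4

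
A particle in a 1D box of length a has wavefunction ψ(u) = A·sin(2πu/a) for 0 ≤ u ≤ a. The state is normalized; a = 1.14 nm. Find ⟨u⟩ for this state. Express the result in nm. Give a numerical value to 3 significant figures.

⟨u⟩ ≈ 0.570 nm

By definition ⟨u⟩ = ∫ u |ψ(u)|² du.
Since the A² factors cancel between numerator and denominator, ⟨u⟩ = a/2.
With a = 1.14, ⟨u⟩ = 0.5700.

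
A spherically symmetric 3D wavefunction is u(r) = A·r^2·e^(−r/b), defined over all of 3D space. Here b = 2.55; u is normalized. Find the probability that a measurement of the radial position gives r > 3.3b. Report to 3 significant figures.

P ≈ 0.511

With dV = 4πr²dr, the probability is ∫|u|² dV over r > 3.3b.
A² is fixed by ∫₀^∞ 4πr²|u|² dr = 1, i.e. A² = (45·π·b^7/2)^(−1).
Substituting t = r/b, A², 4π and the length scale all cancel in the ratio: P = ∫_{3.3}^{∞} t^6·e^(-2·t) dt / ∫_{0}^{∞} t^6·e^(-2·t) dt.
Using ∫ t^6·e^(-2·t) dt = -(4·t^6 + 12·t^5 + 30·t^4 + 60·t^3 + 90·t^2 + 90·t + 45)·e^(-2·t)/8, the numerator is ≈ 2.8735 and the denominator is 45/8.
Taking the ratio yields P = 0.5108.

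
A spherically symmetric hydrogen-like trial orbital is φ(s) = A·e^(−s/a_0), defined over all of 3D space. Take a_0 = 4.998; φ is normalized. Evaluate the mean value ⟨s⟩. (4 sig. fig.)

⟨s⟩ ≈ 7.497

⟨s⟩ = ∫ s |φ|² 4πs² ds over the full domain.
Since the A² factors cancel between numerator and denominator, ⟨s⟩ = 3·a_0/2.
With a_0 = 4.998, ⟨s⟩ = 7.4970.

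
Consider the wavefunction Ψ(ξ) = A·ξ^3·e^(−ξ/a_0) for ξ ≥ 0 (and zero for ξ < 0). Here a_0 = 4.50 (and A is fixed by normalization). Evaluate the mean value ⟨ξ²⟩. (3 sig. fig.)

⟨ξ^2⟩ ≈ 284

The expectation value is the |Ψ|²-weighted average of ξ^2: ∫ ξ^2|Ψ|² dξ.
With ∫₀^∞ ξ^8 e^(−αξ) dξ = 8!/α^9, evaluating both integrals, ⟨ξ²⟩ = 14·a_0^2.
Putting a_0 = 4.50 gives 283.5.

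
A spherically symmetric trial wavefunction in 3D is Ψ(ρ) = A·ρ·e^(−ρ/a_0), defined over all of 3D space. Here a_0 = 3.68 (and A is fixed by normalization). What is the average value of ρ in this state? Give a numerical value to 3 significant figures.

⟨ρ⟩ ≈ 9.20

The expectation value is the |Ψ|²-weighted average of ρ: ∫ ρ|Ψ|² 4πρ² dρ.
Using ∫₀^∞ ρⁿ e^(−αρ) dρ = n!/αⁿ⁺¹, evaluating both integrals, ⟨ρ⟩ = 5·a_0/2.
With a_0 = 3.68, ⟨ρ⟩ = 9.200.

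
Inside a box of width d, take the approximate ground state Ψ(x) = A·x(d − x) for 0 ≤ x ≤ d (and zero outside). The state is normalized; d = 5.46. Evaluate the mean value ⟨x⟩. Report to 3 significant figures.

⟨x⟩ ≈ 2.73

⟨x⟩ = ∫ x |Ψ|² dx over the full domain.
Expanding the polynomial and integrating term by term, evaluating both integrals, ⟨x⟩ = d/2.
With d = 5.46, ⟨x⟩ = 2.730.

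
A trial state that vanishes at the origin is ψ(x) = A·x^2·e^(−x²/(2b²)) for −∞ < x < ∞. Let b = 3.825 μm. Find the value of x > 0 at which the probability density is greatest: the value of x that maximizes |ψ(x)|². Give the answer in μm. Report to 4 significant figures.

x ≈ 5.409 μm

The maximum of |ψ(x)|² occurs where its derivative vanishes.
This gives x = √(2)·b.
With b = 3.825, the value of x > 0 at which the probability density is greatest is 5.4094 μm.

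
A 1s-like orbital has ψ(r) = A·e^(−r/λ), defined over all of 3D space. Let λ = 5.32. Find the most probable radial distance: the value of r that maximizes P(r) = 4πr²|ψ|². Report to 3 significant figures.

r ≈ 5.32

Differentiate P(r) = 4πr²|ψ|² with respect to r and set to zero.
This gives r = λ.
With λ = 5.32, the most probable radial distance is 5.320.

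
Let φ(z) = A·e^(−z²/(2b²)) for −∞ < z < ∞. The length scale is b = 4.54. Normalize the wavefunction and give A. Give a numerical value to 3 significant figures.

A ≈ 0.353

Normalization requires ∫|φ|² dz = 1, integrated from −∞ to ∞.
∫|φ|² dz = A²·(√(π)·b).
So A² = (√(π)·b)^(−1).
Plugging in b = 4.54 yields A = 0.3525.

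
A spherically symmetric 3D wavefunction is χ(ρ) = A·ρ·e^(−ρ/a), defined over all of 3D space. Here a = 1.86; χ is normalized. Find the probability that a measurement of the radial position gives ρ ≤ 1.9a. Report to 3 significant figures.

P ≈ 0.332

Integrate the radial probability density 4πρ²|χ|² over ρ ≤ 1.9a.
The full normalization integral is A²·[3·π·a^5] = 1, fixing A².
In terms of u = ρ/a (A², 4π and the length scale all cancel between numerator and denominator), P = [∫_{0}^{1.9} u^4·e^(-2·u) du] / [∫_{0}^{∞} u^4·e^(-2·u) du].
An antiderivative of u^4·e^(-2·u) is -(u^4/2 + u^3 + 3·u^2/2 + 3·u/2 + 3/4)·e^(-2·u); evaluating from 0 to 1.9 gives ≈ 0.24912, while the full integral is 3/4.
This evaluates to P = 0.3322.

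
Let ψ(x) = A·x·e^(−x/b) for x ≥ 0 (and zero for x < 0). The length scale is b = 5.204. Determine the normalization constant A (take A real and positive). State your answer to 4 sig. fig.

We need A² ∫|f|² dx = 1, taking the integral from 0 to ∞.
The integral (without the A² prefactor) comes out to b^3/4.
So A² = (b^3/4)^(−1).
Plugging in b = 5.204 yields A = 0.16847.

A ≈ 0.1685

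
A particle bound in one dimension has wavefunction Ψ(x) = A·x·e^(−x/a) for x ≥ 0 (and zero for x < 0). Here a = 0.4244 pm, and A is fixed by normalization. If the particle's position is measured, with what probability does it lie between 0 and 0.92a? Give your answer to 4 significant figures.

|Ψ|² is the probability density, so P = ∫_{0}^{0.92a} |Ψ|² dx.
The normalization integral ∫|Ψ|²dx over the whole domain equals a^3/4·A², and A² cancels in the ratio.
In terms of u = x/a (A² and the length scale cancel between numerator and denominator), P = [∫_{0}^{0.92} u^2·e^(-2·u) du] / [∫_{0}^{∞} u^2·e^(-2·u) du].
With ∫ u^2·e^(-2·u) du = -(2·u^2 + 2·u + 1)·e^(-2·u)/4 + C, the region integral is 1/4 - 2833·e^(-46/25)/2500 and the full one is 1/4.
The result is P = 0.28011.

P ≈ 0.2801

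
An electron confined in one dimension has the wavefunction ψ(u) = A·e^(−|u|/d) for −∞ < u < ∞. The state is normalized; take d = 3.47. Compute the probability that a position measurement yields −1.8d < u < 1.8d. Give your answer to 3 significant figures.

P ≈ 0.973

|ψ|² is the probability density, so P = ∫_{−1.8d}^{1.8d} |ψ|² du.
Since A² = 1/(d), this is the region integral divided by the full normalization integral.
By symmetry take twice the u ≥ 0 contribution in numerator and denominator; the 2's cancel. Substituting t = u/d, A² and the length scale cancel in the ratio: P = ∫_{0}^{1.8} e^(-2·t) dt / ∫_{0}^{∞} e^(-2·t) dt.
Using ∫ e^(-2·t) dt = -e^(-2·t)/2, the numerator is 1/2 - e^(-18/5)/2 and the denominator is 1/2.
Evaluating gives P = 0.9727.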